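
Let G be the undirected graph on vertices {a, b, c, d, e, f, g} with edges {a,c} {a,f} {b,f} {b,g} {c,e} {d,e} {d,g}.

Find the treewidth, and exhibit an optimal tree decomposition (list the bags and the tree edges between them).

Treewidth 2.
Bags: B1 = {c, d, e}  B2 = {a, c, d}  B3 = {a, d, f}  B4 = {b, d, f}  B5 = {b, d, g}
Tree: B1–B2, B2–B3, B3–B4, B4–B5

Every bag has size at most 3, so the width is 3 − 1 = 2 and tw(G) ≤ 2. The edges d–e–c–a–f–b–g–d form a cycle, so G is not a tree and its treewidth is at least 2. The upper and lower bounds meet at 2, so that is the treewidth.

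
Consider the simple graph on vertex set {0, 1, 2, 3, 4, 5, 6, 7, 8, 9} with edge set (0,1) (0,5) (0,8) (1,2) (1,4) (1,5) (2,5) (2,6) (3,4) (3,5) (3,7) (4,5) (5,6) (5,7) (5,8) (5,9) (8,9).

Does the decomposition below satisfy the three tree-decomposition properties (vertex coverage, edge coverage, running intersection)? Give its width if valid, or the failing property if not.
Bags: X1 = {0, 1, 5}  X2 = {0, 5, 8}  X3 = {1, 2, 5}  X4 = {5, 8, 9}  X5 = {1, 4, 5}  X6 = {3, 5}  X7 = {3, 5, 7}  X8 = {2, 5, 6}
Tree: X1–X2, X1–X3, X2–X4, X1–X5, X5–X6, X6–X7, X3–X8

No — edge (4,3) lies in no bag.

A tree decomposition must satisfy three properties: every vertex lies in some bag; for every edge, both endpoints lie together in some bag; and for every vertex, the bags containing it form a connected subtree. Here edge (4,3) lies in no bag, so the decomposition is invalid.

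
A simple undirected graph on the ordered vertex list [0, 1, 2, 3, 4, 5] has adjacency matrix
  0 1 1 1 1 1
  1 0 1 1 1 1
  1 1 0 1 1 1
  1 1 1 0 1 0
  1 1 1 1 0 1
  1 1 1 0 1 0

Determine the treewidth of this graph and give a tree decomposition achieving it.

Every bag has size at most 5, so the width is 5 − 1 = 4 and tw(G) ≤ 4. For the lower bound, the 5 vertices {0, 1, 2, 3, 4} are pairwise adjacent, and any tree decomposition puts a clique entirely inside one bag — forcing width ≥ 4. Combining the bounds, tw(G) = 4.

Treewidth 4.
Bags: B1 = {0, 1, 2, 3, 4}  B2 = {0, 1, 2, 4, 5}
Tree: B1–B2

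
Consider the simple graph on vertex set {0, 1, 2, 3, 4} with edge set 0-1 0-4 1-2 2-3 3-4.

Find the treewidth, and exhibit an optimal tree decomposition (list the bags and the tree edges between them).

Each bag holds 3 vertices, so the decomposition has width 2, which upper-bounds the treewidth. Since 2–3–4–0–1–2 is a cycle in G, G is not acyclic. Forests are exactly the graphs of treewidth ≤ 1, so tw(G) ≥ 2. Therefore the treewidth is 2.

Treewidth 2.
Bags: B1 = {2, 3, 4}  B2 = {0, 2, 4}  B3 = {0, 1, 2}
Tree: B1–B2, B2–B3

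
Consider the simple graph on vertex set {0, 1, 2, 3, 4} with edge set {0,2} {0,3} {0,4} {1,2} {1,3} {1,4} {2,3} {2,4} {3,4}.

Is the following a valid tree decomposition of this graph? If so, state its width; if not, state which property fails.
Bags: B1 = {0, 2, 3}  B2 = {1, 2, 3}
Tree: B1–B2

No — vertex 4 appears in no bag.

A tree decomposition must satisfy three properties: every vertex lies in some bag; for every edge, both endpoints lie together in some bag; and for every vertex, the bags containing it form a connected subtree. Here vertex 4 appears in no bag, so the decomposition is invalid.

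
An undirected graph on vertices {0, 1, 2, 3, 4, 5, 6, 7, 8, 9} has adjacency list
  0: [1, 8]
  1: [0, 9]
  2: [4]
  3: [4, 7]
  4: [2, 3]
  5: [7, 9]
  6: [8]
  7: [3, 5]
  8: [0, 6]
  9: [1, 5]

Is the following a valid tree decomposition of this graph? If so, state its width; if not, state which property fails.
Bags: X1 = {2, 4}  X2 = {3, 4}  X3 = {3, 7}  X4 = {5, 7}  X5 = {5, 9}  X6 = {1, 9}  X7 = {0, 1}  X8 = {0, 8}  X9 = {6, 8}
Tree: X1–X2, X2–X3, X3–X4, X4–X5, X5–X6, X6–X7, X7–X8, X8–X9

Vertex coverage: the bags together contain {0, 1, 2, 3, 4, 5, 6, 7, 8, 9}, the full vertex set. Edge coverage: each edge of G has both endpoints in at least one bag. Running intersection: for every vertex, the bags containing it form a connected subtree. All three properties hold, so this is a valid tree decomposition of width max|bag| − 1 = 1, and hence tw(G) ≤ 1.

Yes; width 1.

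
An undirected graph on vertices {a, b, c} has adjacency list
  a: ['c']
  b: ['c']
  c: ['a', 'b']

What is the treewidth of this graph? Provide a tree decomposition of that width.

Treewidth 1.
One such decomposition:
Bags: B1 = {b, c}  B2 = {a, c}
Tree: B1–B2

The largest bag has 2 vertices, giving width 1; this decomposition certifies tw(G) ≤ 1. G has an edge, so its treewidth is at least 1. The upper and lower bounds meet at 1, so that is the treewidth.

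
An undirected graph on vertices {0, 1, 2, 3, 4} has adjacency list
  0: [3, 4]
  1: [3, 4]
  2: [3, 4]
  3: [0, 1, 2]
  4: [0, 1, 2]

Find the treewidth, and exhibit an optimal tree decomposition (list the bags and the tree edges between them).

Each bag holds 3 vertices, so the decomposition has width 2, which upper-bounds the treewidth. Since 3–0–4–2–3 is a cycle in G, G is not acyclic. Forests are exactly the graphs of treewidth ≤ 1, so tw(G) ≥ 2. Therefore the treewidth is 2.

Treewidth 2.
One optimal decomposition is:
Bags: B1 = {0, 3, 4}  B2 = {2, 3, 4}  B3 = {1, 3, 4}
Tree: B1–B2, B2–B3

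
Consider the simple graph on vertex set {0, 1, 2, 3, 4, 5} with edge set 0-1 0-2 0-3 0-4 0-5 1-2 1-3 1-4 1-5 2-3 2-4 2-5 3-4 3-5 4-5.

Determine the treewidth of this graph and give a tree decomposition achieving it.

A single bag containing all 6 vertices is trivially a valid decomposition of width 5. For the lower bound, the 6 vertices {0, 1, 2, 3, 4, 5} are pairwise adjacent, and any tree decomposition puts a clique entirely inside one bag — forcing width ≥ 5. Therefore the treewidth is 5.

Treewidth 5.
One optimal decomposition is:
Bags: B1 = {0, 1, 2, 3, 4, 5}
Tree: (single bag)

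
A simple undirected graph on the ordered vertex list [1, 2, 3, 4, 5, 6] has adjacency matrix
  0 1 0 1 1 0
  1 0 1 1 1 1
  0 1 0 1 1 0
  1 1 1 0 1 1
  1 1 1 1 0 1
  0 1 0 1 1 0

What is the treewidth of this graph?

3

A width-3 tree decomposition is:
Bags: B1 = {1, 2, 4, 5}  B2 = {2, 4, 5, 6}  B3 = {2, 3, 4, 5}
Tree: B1–B2, B2–B3
Every bag has size at most 4, so the width is 4 − 1 = 3 and tw(G) ≤ 3. Conversely, {1, 2, 4, 5} is a clique of size 4, and the vertices of any clique must share a bag in every tree decomposition; so some bag has ≥ 4 vertices and tw(G) ≥ 3. Hence tw(G) = 3 exactly.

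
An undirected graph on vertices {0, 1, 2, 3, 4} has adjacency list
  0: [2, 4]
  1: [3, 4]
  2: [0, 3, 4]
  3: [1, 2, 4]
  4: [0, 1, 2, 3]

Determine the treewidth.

2

A width-2 tree decomposition is:
Bags: B1 = {2, 3, 4}  B2 = {1, 3, 4}  B3 = {0, 2, 4}
Tree: B1–B2, B1–B3
Each bag holds 3 vertices, so the decomposition has width 2, which upper-bounds the treewidth. On the other hand G contains the 3-clique {1, 3, 4}. A clique must lie in a single bag of any decomposition, so no decomposition can have width below 2. The upper and lower bounds meet at 2, so that is the treewidth.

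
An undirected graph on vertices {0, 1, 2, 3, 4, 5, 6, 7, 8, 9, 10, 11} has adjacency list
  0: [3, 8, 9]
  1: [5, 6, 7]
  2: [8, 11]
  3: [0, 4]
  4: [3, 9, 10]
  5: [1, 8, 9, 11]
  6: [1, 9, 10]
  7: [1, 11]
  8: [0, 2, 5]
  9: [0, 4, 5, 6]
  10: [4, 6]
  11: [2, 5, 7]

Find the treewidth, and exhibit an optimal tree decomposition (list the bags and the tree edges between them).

Every bag has size at most 4, so the width is 4 − 1 = 3 and tw(G) ≤ 3. For the lower bound: the 4 vertex sets {2,7,11}, {1}, {5}, {0,6,8,9} are disjoint, each induces a connected subgraph, and every pair is joined by at least one edge of G. Contracting each set to a single vertex therefore yields K_{4} as a minor, and since treewidth is minor-monotone, tw(G) ≥ tw(K_{4}) = 3. Hence tw(G) = 3 exactly.

Treewidth 3.
One optimal decomposition is:
Bags: B1 = {1, 2, 7, 11}  B2 = {1, 2, 5, 11}  B3 = {1, 2, 5, 8}  B4 = {1, 5, 6, 8}  B5 = {5, 6, 8, 9}  B6 = {0, 6, 8, 9}  B7 = {0, 6, 9, 10}  B8 = {0, 4, 9, 10}  B9 = {0, 3, 4, 10}
Tree: B1–B2, B2–B3, B3–B4, B4–B5, B5–B6, B6–B7, B7–B8, B8–B9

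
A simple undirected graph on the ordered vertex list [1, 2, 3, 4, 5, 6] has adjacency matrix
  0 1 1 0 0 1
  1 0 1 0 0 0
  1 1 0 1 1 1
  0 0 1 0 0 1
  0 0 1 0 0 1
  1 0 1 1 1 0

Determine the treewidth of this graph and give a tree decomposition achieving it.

Every bag has size at most 3, so the width is 3 − 1 = 2 and tw(G) ≤ 2. On the other hand G contains the 3-clique {1, 2, 3}. A clique must lie in a single bag of any decomposition, so no decomposition can have width below 2. The upper and lower bounds meet at 2, so that is the treewidth.

Treewidth 2.
One optimal decomposition is:
Bags: B1 = {1, 3, 6}  B2 = {3, 5, 6}  B3 = {3, 4, 6}  B4 = {1, 2, 3}
Tree: B1–B2, B2–B3, B1–B4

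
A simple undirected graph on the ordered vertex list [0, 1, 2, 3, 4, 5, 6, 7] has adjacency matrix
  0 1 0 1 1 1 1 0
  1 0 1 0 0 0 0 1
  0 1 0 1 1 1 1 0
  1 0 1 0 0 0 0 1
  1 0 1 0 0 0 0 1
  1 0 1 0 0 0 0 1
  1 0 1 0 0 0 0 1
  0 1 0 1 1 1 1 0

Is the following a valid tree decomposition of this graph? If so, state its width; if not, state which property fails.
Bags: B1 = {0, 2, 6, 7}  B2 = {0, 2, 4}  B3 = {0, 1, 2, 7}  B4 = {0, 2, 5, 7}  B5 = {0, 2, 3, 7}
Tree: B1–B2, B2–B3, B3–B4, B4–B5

No — edge (7,4) lies in no bag.

A tree decomposition must satisfy three properties: every vertex lies in some bag; for every edge, both endpoints lie together in some bag; and for every vertex, the bags containing it form a connected subtree. Here edge (7,4) lies in no bag, so the decomposition is invalid.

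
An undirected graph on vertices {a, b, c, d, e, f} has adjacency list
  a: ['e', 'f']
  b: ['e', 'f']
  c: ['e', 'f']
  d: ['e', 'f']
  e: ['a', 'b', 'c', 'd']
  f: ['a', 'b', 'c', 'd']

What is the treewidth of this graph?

A width-2 tree decomposition is:
Bags: B1 = {c, e, f}  B2 = {b, e, f}  B3 = {d, e, f}  B4 = {a, e, f}
Tree: B1–B2, B2–B3, B3–B4
Every bag has size at most 3, so the width is 3 − 1 = 2 and tw(G) ≤ 2. The edges e–c–f–b–e form a cycle, so G is not a tree and its treewidth is at least 2. Therefore the treewidth is 2.

2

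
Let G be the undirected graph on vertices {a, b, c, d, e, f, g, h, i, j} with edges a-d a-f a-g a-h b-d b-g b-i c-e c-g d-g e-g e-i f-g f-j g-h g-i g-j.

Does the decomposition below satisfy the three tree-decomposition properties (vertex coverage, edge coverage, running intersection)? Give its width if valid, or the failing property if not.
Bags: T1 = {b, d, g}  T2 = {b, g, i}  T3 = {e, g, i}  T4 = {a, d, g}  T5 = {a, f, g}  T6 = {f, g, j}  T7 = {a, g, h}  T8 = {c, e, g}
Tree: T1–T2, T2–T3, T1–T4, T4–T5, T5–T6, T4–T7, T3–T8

Yes; width 2.

Vertex coverage: the bags together contain {a, b, c, d, e, f, g, h, i, j}, the full vertex set. Edge coverage: each edge of G has both endpoints in at least one bag. Running intersection: for every vertex, the bags containing it form a connected subtree. All three properties hold, so this is a valid tree decomposition of width max|bag| − 1 = 2, and hence tw(G) ≤ 2.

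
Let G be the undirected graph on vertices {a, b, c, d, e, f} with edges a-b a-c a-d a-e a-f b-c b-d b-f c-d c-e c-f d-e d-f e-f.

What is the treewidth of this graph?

4

A width-4 tree decomposition is:
Bags: B1 = {a, b, c, d, f}  B2 = {a, c, d, e, f}
Tree: B1–B2
Each bag holds 5 vertices, so the decomposition has width 4, which upper-bounds the treewidth. For the lower bound, the 5 vertices {a, c, d, e, f} are pairwise adjacent, and any tree decomposition puts a clique entirely inside one bag — forcing width ≥ 4. Combining the bounds, tw(G) = 4.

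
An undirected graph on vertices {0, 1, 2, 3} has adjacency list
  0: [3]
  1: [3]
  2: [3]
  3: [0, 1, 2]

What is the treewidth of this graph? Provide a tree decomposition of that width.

Each bag holds 2 vertices, so the decomposition has width 1, which upper-bounds the treewidth. Since G has at least one edge (e.g. 0–3), it is not an edgeless graph, so tw(G) ≥ 1. Therefore the treewidth is 1.

Treewidth 1.
One optimal decomposition is:
Bags: B1 = {0, 3}  B2 = {2, 3}  B3 = {1, 3}
Tree: B1–B2, B1–B3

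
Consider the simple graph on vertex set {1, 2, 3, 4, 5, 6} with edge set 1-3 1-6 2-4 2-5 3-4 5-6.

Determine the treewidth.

A width-2 tree decomposition is:
Bags: B1 = {2, 3, 4}  B2 = {1, 2, 3}  B3 = {1, 2, 6}  B4 = {2, 5, 6}
Tree: B1–B2, B2–B3, B3–B4
Each bag holds 3 vertices, so the decomposition has width 2, which upper-bounds the treewidth. Since 2–4–3–1–6–5–2 is a cycle in G, G is not acyclic. Forests are exactly the graphs of treewidth ≤ 1, so tw(G) ≥ 2. Therefore the treewidth is 2.

2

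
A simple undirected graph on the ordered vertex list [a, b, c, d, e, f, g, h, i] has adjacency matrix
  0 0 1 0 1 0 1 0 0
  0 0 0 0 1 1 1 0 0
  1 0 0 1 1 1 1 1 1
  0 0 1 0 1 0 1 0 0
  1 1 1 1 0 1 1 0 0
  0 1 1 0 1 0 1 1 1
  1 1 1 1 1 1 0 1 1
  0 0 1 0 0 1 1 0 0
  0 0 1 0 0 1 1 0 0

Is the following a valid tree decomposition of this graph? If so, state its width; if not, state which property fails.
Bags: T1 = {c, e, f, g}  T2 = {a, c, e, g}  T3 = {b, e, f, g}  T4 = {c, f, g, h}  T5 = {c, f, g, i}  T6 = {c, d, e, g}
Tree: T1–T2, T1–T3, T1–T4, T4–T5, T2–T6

Checking the three conditions: (i) the bags cover all of {a, b, c, d, e, f, g, h, i}; (ii) for each edge, some bag contains both endpoints; (iii) the bags containing any fixed vertex form a subtree. All hold, so the decomposition is valid with width 4 − 1 = 3.

Yes; width 3.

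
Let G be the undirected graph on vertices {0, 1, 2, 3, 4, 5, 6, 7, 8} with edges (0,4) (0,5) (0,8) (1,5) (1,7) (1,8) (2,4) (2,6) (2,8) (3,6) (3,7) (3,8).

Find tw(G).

3

A width-3 tree decomposition is:
Bags: B1 = {0, 1, 5, 7}  B2 = {0, 1, 7, 8}  B3 = {0, 3, 7, 8}  B4 = {0, 3, 4, 8}  B5 = {2, 3, 4, 8}  B6 = {2, 3, 4, 6}
Tree: B1–B2, B2–B3, B3–B4, B4–B5, B5–B6
The largest bag has 4 vertices, giving width 3; this decomposition certifies tw(G) ≤ 3. For the lower bound: the 4 vertex sets {1,5,7}, {0}, {8}, {2,3,4,6} are disjoint, each induces a connected subgraph, and every pair is joined by at least one edge of G. Contracting each set to a single vertex therefore yields K_{4} as a minor, and since treewidth is minor-monotone, tw(G) ≥ tw(K_{4}) = 3. The upper and lower bounds meet at 3, so that is the treewidth.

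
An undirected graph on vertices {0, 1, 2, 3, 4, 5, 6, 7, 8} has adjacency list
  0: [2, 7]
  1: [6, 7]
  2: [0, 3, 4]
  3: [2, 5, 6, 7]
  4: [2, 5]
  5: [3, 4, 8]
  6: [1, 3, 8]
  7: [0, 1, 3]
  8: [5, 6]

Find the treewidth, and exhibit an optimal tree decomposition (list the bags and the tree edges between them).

Treewidth 3.
Bags: B1 = {1, 6, 7, 8}  B2 = {3, 6, 7, 8}  B3 = {3, 5, 7, 8}  B4 = {0, 3, 5, 7}  B5 = {0, 2, 3, 5}  B6 = {0, 2, 4, 5}
Tree: B1–B2, B2–B3, B3–B4, B4–B5, B5–B6

Every bag has size at most 4, so the width is 4 − 1 = 3 and tw(G) ≤ 3. For the lower bound: the 4 vertex sets {1,6,8}, {7}, {3}, {0,2,4,5} are disjoint, each induces a connected subgraph, and every pair is joined by at least one edge of G. Contracting each set to a single vertex therefore yields K_{4} as a minor, and since treewidth is minor-monotone, tw(G) ≥ tw(K_{4}) = 3. Hence tw(G) = 3 exactly.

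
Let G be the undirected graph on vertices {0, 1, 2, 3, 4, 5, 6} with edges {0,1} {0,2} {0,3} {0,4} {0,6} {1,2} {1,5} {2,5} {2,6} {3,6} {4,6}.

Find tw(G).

A width-2 tree decomposition is:
Bags: B1 = {0, 2, 6}  B2 = {0, 4, 6}  B3 = {0, 1, 2}  B4 = {0, 3, 6}  B5 = {1, 2, 5}
Tree: B1–B2, B1–B3, B2–B4, B3–B5
Each bag holds 3 vertices, so the decomposition has width 2, which upper-bounds the treewidth. On the other hand G contains the 3-clique {0, 1, 2}. A clique must lie in a single bag of any decomposition, so no decomposition can have width below 2. Hence tw(G) = 2 exactly.

2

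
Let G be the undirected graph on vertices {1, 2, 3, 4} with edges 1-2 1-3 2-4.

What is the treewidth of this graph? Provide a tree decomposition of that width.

The largest bag has 2 vertices, giving width 1; this decomposition certifies tw(G) ≤ 1. Any graph with an edge has treewidth ≥ 1, and G has the edge 1–3. Hence tw(G) = 1 exactly.

Treewidth 1.
One such decomposition:
Bags: B1 = {1, 3}  B2 = {1, 2}  B3 = {2, 4}
Tree: B1–B2, B2–B3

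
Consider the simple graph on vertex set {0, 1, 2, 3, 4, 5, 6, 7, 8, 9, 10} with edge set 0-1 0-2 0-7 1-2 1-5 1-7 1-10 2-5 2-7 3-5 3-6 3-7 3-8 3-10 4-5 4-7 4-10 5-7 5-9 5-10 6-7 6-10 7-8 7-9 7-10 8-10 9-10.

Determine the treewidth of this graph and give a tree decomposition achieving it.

Every bag has size at most 4, so the width is 4 − 1 = 3 and tw(G) ≤ 3. For the lower bound, the 4 vertices {0, 1, 2, 7} are pairwise adjacent, and any tree decomposition puts a clique entirely inside one bag — forcing width ≥ 3. Combining the bounds, tw(G) = 3.

Treewidth 3.
One optimal decomposition is:
Bags: B1 = {5, 7, 9, 10}  B2 = {3, 5, 7, 10}  B3 = {3, 7, 8, 10}  B4 = {3, 6, 7, 10}  B5 = {4, 5, 7, 10}  B6 = {1, 5, 7, 10}  B7 = {1, 2, 5, 7}  B8 = {0, 1, 2, 7}
Tree: B1–B2, B2–B3, B3–B4, B1–B5, B1–B6, B6–B7, B7–B8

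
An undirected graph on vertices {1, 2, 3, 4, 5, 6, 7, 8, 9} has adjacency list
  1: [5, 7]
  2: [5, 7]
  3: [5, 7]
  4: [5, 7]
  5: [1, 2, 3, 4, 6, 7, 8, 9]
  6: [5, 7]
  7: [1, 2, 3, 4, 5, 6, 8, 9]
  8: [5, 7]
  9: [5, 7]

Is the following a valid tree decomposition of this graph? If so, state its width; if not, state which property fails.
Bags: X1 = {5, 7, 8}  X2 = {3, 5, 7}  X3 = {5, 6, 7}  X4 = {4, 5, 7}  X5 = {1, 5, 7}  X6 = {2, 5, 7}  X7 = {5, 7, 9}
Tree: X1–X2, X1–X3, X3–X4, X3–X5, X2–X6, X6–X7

Vertex coverage: the bags together contain {1, 2, 3, 4, 5, 6, 7, 8, 9}, the full vertex set. Edge coverage: each edge of G has both endpoints in at least one bag. Running intersection: for every vertex, the bags containing it form a connected subtree. All three properties hold, so this is a valid tree decomposition of width max|bag| − 1 = 2, and hence tw(G) ≤ 2.

Yes; width 2.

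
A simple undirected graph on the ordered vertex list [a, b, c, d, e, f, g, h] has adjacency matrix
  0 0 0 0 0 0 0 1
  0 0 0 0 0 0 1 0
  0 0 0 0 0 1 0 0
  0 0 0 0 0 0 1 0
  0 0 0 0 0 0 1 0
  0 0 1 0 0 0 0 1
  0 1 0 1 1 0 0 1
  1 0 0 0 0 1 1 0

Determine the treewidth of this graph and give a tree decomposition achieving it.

Treewidth 1.
One such decomposition:
Bags: B1 = {g, h}  B2 = {f, h}  B3 = {b, g}  B4 = {e, g}  B5 = {d, g}  B6 = {a, h}  B7 = {c, f}
Tree: B1–B2, B1–B3, B3–B4, B3–B5, B1–B6, B2–B7

Every bag has size at most 2, so the width is 2 − 1 = 1 and tw(G) ≤ 1. G has an edge, so its treewidth is at least 1. The upper and lower bounds meet at 1, so that is the treewidth.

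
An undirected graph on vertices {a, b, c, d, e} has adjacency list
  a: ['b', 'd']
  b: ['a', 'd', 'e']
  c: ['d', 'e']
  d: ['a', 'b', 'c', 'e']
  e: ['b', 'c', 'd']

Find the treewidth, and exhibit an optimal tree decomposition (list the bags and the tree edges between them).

Treewidth 2.
One optimal decomposition is:
Bags: B1 = {c, d, e}  B2 = {b, d, e}  B3 = {a, b, d}
Tree: B1–B2, B2–B3

The largest bag has 3 vertices, giving width 2; this decomposition certifies tw(G) ≤ 2. Conversely, {c, d, e} is a clique of size 3, and the vertices of any clique must share a bag in every tree decomposition; so some bag has ≥ 3 vertices and tw(G) ≥ 2. Combining the bounds, tw(G) = 2.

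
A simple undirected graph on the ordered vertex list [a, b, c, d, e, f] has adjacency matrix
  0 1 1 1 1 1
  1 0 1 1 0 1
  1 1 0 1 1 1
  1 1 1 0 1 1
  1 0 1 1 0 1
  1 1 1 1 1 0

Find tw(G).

A width-4 tree decomposition is:
Bags: B1 = {a, c, d, e, f}  B2 = {a, b, c, d, f}
Tree: B1–B2
The largest bag has 5 vertices, giving width 4; this decomposition certifies tw(G) ≤ 4. On the other hand G contains the 5-clique {a, c, d, e, f}. A clique must lie in a single bag of any decomposition, so no decomposition can have width below 4. Therefore the treewidth is 4.

4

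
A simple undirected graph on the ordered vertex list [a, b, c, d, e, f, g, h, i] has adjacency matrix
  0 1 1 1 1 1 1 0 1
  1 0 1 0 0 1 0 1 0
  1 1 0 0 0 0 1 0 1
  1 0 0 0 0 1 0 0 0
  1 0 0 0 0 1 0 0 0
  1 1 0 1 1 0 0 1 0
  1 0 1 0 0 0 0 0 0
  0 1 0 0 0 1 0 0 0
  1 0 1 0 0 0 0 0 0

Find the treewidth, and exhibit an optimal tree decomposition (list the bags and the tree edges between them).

Each bag holds 3 vertices, so the decomposition has width 2, which upper-bounds the treewidth. Conversely, {b, f, h} is a clique of size 3, and the vertices of any clique must share a bag in every tree decomposition; so some bag has ≥ 3 vertices and tw(G) ≥ 2. Hence tw(G) = 2 exactly.

Treewidth 2.
Bags: B1 = {a, b, f}  B2 = {a, b, c}  B3 = {a, d, f}  B4 = {a, e, f}  B5 = {a, c, i}  B6 = {b, f, h}  B7 = {a, c, g}
Tree: B1–B2, B1–B3, B1–B4, B2–B5, B1–B6, B2–B7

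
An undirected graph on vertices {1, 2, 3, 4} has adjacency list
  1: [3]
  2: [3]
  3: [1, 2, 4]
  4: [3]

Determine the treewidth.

A width-1 tree decomposition is:
Bags: B1 = {2, 3}  B2 = {3, 4}  B3 = {1, 3}
Tree: B1–B2, B2–B3
Every bag has size at most 2, so the width is 2 − 1 = 1 and tw(G) ≤ 1. Since G has at least one edge (e.g. 3–2), it is not an edgeless graph, so tw(G) ≥ 1. Combining the bounds, tw(G) = 1.

1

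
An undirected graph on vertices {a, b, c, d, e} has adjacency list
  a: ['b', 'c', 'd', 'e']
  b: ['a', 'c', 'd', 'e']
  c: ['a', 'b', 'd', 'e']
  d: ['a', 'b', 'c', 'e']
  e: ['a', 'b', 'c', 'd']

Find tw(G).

A width-4 tree decomposition is:
Bags: B1 = {a, b, c, d, e}
Tree: (single bag)
With just one bag of size 5, the width is 5 − 1 = 4, so tw(G) ≤ 4. Conversely, {a, b, c, d, e} is a clique of size 5, and the vertices of any clique must share a bag in every tree decomposition; so some bag has ≥ 5 vertices and tw(G) ≥ 4. Combining the bounds, tw(G) = 4.

4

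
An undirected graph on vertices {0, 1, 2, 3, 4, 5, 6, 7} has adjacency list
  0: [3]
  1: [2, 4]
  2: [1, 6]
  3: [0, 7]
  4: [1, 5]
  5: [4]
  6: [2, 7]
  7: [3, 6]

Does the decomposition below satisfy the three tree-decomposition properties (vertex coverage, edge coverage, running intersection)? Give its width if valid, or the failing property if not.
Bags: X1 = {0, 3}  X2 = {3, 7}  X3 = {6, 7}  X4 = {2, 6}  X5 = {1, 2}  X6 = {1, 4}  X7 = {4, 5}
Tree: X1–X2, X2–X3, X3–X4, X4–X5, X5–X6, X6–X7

Yes; width 1.

Vertex coverage: the bags together contain {0, 1, 2, 3, 4, 5, 6, 7}, the full vertex set. Edge coverage: each edge of G has both endpoints in at least one bag. Running intersection: for every vertex, the bags containing it form a connected subtree. All three properties hold, so this is a valid tree decomposition of width max|bag| − 1 = 1, and hence tw(G) ≤ 1.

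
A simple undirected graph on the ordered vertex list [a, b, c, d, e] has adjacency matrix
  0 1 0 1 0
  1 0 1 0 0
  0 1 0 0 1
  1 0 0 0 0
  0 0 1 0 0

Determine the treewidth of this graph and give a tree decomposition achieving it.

Treewidth 1.
Bags: B1 = {a, d}  B2 = {a, b}  B3 = {b, c}  B4 = {c, e}
Tree: B1–B2, B2–B3, B3–B4

Every bag has size at most 2, so the width is 2 − 1 = 1 and tw(G) ≤ 1. Any graph with an edge has treewidth ≥ 1, and G has the edge d–a. Therefore the treewidth is 1.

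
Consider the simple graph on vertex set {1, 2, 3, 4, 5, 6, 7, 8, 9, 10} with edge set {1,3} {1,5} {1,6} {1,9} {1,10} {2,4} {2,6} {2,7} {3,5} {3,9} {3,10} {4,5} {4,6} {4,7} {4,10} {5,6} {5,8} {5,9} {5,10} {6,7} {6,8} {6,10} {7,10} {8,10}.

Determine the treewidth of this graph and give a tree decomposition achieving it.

Each bag holds 4 vertices, so the decomposition has width 3, which upper-bounds the treewidth. Conversely, {2, 4, 6, 7} is a clique of size 4, and the vertices of any clique must share a bag in every tree decomposition; so some bag has ≥ 4 vertices and tw(G) ≥ 3. Therefore the treewidth is 3.

Treewidth 3.
Bags: B1 = {1, 5, 6, 10}  B2 = {4, 5, 6, 10}  B3 = {4, 6, 7, 10}  B4 = {2, 4, 6, 7}  B5 = {1, 3, 5, 10}  B6 = {5, 6, 8, 10}  B7 = {1, 3, 5, 9}
Tree: B1–B2, B2–B3, B3–B4, B1–B5, B2–B6, B5–B7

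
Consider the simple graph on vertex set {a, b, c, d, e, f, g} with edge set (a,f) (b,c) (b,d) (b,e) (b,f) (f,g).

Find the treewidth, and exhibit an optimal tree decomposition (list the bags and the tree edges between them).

Each bag holds 2 vertices, so the decomposition has width 1, which upper-bounds the treewidth. G has an edge, so its treewidth is at least 1. Therefore the treewidth is 1.

Treewidth 1.
Bags: B1 = {b, c}  B2 = {b, f}  B3 = {b, d}  B4 = {f, g}  B5 = {b, e}  B6 = {a, f}
Tree: B1–B2, B1–B3, B2–B4, B3–B5, B4–B6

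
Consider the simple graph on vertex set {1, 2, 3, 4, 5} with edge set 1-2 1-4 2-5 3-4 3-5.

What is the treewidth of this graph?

2

A width-2 tree decomposition is:
Bags: B1 = {2, 3, 5}  B2 = {1, 2, 3}  B3 = {1, 3, 4}
Tree: B1–B2, B2–B3
Each bag holds 3 vertices, so the decomposition has width 2, which upper-bounds the treewidth. For the lower bound, G contains the cycle 3–5–2–1–4–3, so G is not a forest; only forests have treewidth ≤ 1, hence tw(G) ≥ 2. Therefore the treewidth is 2.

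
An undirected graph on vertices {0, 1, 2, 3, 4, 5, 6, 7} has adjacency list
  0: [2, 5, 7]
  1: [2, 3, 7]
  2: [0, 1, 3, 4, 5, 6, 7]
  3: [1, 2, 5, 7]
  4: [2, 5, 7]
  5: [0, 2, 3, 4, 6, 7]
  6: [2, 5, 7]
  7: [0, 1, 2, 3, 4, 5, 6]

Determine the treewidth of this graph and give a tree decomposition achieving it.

Treewidth 3.
Bags: B1 = {2, 3, 5, 7}  B2 = {0, 2, 5, 7}  B3 = {2, 5, 6, 7}  B4 = {1, 2, 3, 7}  B5 = {2, 4, 5, 7}
Tree: B1–B2, B1–B3, B1–B4, B1–B5

The largest bag has 4 vertices, giving width 3; this decomposition certifies tw(G) ≤ 3. On the other hand G contains the 4-clique {1, 2, 3, 7}. A clique must lie in a single bag of any decomposition, so no decomposition can have width below 3. Combining the bounds, tw(G) = 3.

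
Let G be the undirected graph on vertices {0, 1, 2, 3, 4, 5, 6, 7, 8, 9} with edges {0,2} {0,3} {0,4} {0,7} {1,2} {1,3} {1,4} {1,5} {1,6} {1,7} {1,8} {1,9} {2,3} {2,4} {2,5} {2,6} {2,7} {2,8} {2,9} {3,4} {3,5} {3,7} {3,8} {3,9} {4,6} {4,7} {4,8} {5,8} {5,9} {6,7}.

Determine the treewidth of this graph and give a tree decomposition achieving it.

Treewidth 4.
One optimal decomposition is:
Bags: B1 = {1, 2, 4, 6, 7}  B2 = {1, 2, 3, 4, 7}  B3 = {1, 2, 3, 4, 8}  B4 = {0, 2, 3, 4, 7}  B5 = {1, 2, 3, 5, 8}  B6 = {1, 2, 3, 5, 9}
Tree: B1–B2, B2–B3, B2–B4, B3–B5, B5–B6

The largest bag has 5 vertices, giving width 4; this decomposition certifies tw(G) ≤ 4. Conversely, {0, 2, 3, 4, 7} is a clique of size 5, and the vertices of any clique must share a bag in every tree decomposition; so some bag has ≥ 5 vertices and tw(G) ≥ 4. Therefore the treewidth is 4.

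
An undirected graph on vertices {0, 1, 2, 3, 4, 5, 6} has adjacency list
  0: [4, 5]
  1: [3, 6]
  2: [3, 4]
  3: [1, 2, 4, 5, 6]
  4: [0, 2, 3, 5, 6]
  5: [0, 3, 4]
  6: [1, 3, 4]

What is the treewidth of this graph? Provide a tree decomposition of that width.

Treewidth 2.
One such decomposition:
Bags: B1 = {1, 3, 6}  B2 = {3, 4, 6}  B3 = {3, 4, 5}  B4 = {0, 4, 5}  B5 = {2, 3, 4}
Tree: B1–B2, B2–B3, B3–B4, B3–B5

Each bag holds 3 vertices, so the decomposition has width 2, which upper-bounds the treewidth. Conversely, {0, 4, 5} is a clique of size 3, and the vertices of any clique must share a bag in every tree decomposition; so some bag has ≥ 3 vertices and tw(G) ≥ 2. Hence tw(G) = 2 exactly.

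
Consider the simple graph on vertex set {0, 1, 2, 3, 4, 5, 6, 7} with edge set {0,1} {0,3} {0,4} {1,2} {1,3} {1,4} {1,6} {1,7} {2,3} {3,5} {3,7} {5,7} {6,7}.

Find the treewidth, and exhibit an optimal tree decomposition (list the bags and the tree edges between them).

Treewidth 2.
Bags: B1 = {0, 1, 3}  B2 = {1, 2, 3}  B3 = {1, 3, 7}  B4 = {1, 6, 7}  B5 = {3, 5, 7}  B6 = {0, 1, 4}
Tree: B1–B2, B1–B3, B3–B4, B3–B5, B1–B6

Every bag has size at most 3, so the width is 3 − 1 = 2 and tw(G) ≤ 2. On the other hand G contains the 3-clique {0, 1, 3}. A clique must lie in a single bag of any decomposition, so no decomposition can have width below 2. Combining the bounds, tw(G) = 2.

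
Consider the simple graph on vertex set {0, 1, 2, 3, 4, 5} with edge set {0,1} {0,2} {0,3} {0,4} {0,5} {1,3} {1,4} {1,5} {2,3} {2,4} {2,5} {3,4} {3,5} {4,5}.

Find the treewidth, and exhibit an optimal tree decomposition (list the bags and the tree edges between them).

Each bag holds 5 vertices, so the decomposition has width 4, which upper-bounds the treewidth. Conversely, {0, 1, 3, 4, 5} is a clique of size 5, and the vertices of any clique must share a bag in every tree decomposition; so some bag has ≥ 5 vertices and tw(G) ≥ 4. Combining the bounds, tw(G) = 4.

Treewidth 4.
One such decomposition:
Bags: B1 = {0, 2, 3, 4, 5}  B2 = {0, 1, 3, 4, 5}
Tree: B1–B2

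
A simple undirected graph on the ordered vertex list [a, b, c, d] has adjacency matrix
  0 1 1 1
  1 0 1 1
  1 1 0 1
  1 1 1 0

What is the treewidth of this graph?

3

A width-3 tree decomposition is:
Bags: B1 = {a, b, c, d}
Tree: (single bag)
With just one bag of size 4, the width is 4 − 1 = 3, so tw(G) ≤ 3. On the other hand G contains the 4-clique {a, b, c, d}. A clique must lie in a single bag of any decomposition, so no decomposition can have width below 3. Hence tw(G) = 3 exactly.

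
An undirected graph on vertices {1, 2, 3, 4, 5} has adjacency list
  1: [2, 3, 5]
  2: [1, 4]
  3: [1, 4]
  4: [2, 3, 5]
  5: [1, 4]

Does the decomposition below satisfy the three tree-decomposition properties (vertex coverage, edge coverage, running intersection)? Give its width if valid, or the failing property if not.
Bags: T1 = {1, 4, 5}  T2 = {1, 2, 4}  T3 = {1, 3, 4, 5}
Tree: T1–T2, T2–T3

A tree decomposition must satisfy three properties: every vertex lies in some bag; for every edge, both endpoints lie together in some bag; and for every vertex, the bags containing it form a connected subtree. Here bags containing vertex 5 are not connected in the tree, so the decomposition is invalid.

No — bags containing vertex 5 are not connected in the tree.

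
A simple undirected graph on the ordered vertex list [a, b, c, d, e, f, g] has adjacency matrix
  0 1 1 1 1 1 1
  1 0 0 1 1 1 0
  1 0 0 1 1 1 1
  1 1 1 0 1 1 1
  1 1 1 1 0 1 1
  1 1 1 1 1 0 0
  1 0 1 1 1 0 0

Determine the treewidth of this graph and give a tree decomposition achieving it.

The largest bag has 5 vertices, giving width 4; this decomposition certifies tw(G) ≤ 4. On the other hand G contains the 5-clique {a, c, d, e, g}. A clique must lie in a single bag of any decomposition, so no decomposition can have width below 4. Hence tw(G) = 4 exactly.

Treewidth 4.
Bags: B1 = {a, b, d, e, f}  B2 = {a, c, d, e, f}  B3 = {a, c, d, e, g}
Tree: B1–B2, B2–B3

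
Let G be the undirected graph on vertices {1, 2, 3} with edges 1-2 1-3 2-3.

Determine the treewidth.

2

A width-2 tree decomposition is:
Bags: B1 = {1, 2, 3}
Tree: (single bag)
With just one bag of size 3, the width is 3 − 1 = 2, so tw(G) ≤ 2. On the other hand G contains the 3-clique {1, 2, 3}. A clique must lie in a single bag of any decomposition, so no decomposition can have width below 2. Combining the bounds, tw(G) = 2.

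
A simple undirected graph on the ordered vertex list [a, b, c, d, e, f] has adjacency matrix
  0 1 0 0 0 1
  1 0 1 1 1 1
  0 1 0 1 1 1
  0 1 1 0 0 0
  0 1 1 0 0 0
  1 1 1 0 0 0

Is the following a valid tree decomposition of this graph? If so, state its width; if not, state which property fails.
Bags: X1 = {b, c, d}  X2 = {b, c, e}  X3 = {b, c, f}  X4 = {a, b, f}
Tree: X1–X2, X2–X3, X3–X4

Checking the three conditions: (i) the bags cover all of {a, b, c, d, e, f}; (ii) for each edge, some bag contains both endpoints; (iii) the bags containing any fixed vertex form a subtree. All hold, so the decomposition is valid with width 3 − 1 = 2.

Yes; width 2.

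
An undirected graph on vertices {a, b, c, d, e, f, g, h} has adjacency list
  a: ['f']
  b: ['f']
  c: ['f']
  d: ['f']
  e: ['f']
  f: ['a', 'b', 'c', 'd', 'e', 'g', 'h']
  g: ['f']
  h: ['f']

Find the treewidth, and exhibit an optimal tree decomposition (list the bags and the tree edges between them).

Treewidth 1.
One such decomposition:
Bags: B1 = {d, f}  B2 = {a, f}  B3 = {f, g}  B4 = {c, f}  B5 = {b, f}  B6 = {e, f}  B7 = {f, h}
Tree: B1–B2, B2–B3, B1–B4, B2–B5, B2–B6, B5–B7

The largest bag has 2 vertices, giving width 1; this decomposition certifies tw(G) ≤ 1. Since G has at least one edge (e.g. d–f), it is not an edgeless graph, so tw(G) ≥ 1. Hence tw(G) = 1 exactly.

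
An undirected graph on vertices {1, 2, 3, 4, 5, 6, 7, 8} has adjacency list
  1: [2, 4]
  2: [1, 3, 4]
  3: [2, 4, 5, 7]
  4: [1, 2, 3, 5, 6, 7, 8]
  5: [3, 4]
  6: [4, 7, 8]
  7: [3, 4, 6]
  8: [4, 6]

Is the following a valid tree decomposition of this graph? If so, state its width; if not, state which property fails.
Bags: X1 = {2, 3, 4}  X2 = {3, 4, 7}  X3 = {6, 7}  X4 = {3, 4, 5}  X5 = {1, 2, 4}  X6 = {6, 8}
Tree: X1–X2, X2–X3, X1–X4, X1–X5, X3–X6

No — edge (4,6) lies in no bag.

A tree decomposition must satisfy three properties: every vertex lies in some bag; for every edge, both endpoints lie together in some bag; and for every vertex, the bags containing it form a connected subtree. Here edge (4,6) lies in no bag, so the decomposition is invalid.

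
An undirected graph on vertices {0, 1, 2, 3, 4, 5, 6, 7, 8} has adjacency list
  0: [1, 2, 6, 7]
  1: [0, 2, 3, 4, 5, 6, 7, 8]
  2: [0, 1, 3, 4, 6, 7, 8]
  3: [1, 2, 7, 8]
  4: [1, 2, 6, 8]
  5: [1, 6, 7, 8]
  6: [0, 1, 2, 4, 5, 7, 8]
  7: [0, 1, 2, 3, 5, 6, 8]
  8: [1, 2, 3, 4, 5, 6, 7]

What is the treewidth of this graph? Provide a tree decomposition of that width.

Each bag holds 5 vertices, so the decomposition has width 4, which upper-bounds the treewidth. For the lower bound, the 5 vertices {1, 2, 3, 7, 8} are pairwise adjacent, and any tree decomposition puts a clique entirely inside one bag — forcing width ≥ 4. The upper and lower bounds meet at 4, so that is the treewidth.

Treewidth 4.
One such decomposition:
Bags: B1 = {1, 2, 3, 7, 8}  B2 = {1, 2, 6, 7, 8}  B3 = {1, 2, 4, 6, 8}  B4 = {0, 1, 2, 6, 7}  B5 = {1, 5, 6, 7, 8}
Tree: B1–B2, B2–B3, B2–B4, B2–B5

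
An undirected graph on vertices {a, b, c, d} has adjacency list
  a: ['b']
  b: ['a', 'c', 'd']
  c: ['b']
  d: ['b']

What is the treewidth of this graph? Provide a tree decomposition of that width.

Treewidth 1.
One optimal decomposition is:
Bags: B1 = {b, c}  B2 = {b, d}  B3 = {a, b}
Tree: B1–B2, B2–B3

Each bag holds 2 vertices, so the decomposition has width 1, which upper-bounds the treewidth. Since G has at least one edge (e.g. c–b), it is not an edgeless graph, so tw(G) ≥ 1. Hence tw(G) = 1 exactly.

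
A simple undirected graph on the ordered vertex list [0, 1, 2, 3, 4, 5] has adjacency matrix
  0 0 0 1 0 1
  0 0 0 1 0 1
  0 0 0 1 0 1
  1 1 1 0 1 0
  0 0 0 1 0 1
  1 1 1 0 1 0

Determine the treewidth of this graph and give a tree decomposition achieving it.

Treewidth 2.
Bags: B1 = {1, 3, 5}  B2 = {2, 3, 5}  B3 = {3, 4, 5}  B4 = {0, 3, 5}
Tree: B1–B2, B2–B3, B3–B4

The largest bag has 3 vertices, giving width 2; this decomposition certifies tw(G) ≤ 2. For the lower bound, G contains the cycle 3–1–5–2–3, so G is not a forest; only forests have treewidth ≤ 1, hence tw(G) ≥ 2. Combining the bounds, tw(G) = 2.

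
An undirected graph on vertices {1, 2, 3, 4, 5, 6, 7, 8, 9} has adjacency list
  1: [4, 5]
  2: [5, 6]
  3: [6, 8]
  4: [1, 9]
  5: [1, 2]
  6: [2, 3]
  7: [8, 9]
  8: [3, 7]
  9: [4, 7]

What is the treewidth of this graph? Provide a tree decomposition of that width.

Treewidth 2.
Bags: B1 = {3, 6, 8}  B2 = {2, 6, 8}  B3 = {2, 5, 8}  B4 = {1, 5, 8}  B5 = {1, 4, 8}  B6 = {4, 8, 9}  B7 = {7, 8, 9}
Tree: B1–B2, B2–B3, B3–B4, B4–B5, B5–B6, B6–B7

Each bag holds 3 vertices, so the decomposition has width 2, which upper-bounds the treewidth. The edges 8–3–6–2–5–1–4–9–7–8 form a cycle, so G is not a tree and its treewidth is at least 2. Hence tw(G) = 2 exactly.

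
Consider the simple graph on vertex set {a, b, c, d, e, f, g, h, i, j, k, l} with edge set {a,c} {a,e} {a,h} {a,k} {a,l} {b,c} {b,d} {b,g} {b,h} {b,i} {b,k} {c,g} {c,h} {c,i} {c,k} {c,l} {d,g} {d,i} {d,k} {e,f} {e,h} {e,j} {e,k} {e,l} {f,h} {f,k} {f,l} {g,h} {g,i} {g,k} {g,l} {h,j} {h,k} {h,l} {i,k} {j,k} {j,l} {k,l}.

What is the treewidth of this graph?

4

A width-4 tree decomposition is:
Bags: B1 = {c, g, h, k, l}  B2 = {a, c, h, k, l}  B3 = {b, c, g, h, k}  B4 = {a, e, h, k, l}  B5 = {e, f, h, k, l}  B6 = {b, c, g, i, k}  B7 = {e, h, j, k, l}  B8 = {b, d, g, i, k}
Tree: B1–B2, B1–B3, B2–B4, B4–B5, B3–B6, B5–B7, B6–B8
The largest bag has 5 vertices, giving width 4; this decomposition certifies tw(G) ≤ 4. For the lower bound, the 5 vertices {b, d, g, i, k} are pairwise adjacent, and any tree decomposition puts a clique entirely inside one bag — forcing width ≥ 4. Therefore the treewidth is 4.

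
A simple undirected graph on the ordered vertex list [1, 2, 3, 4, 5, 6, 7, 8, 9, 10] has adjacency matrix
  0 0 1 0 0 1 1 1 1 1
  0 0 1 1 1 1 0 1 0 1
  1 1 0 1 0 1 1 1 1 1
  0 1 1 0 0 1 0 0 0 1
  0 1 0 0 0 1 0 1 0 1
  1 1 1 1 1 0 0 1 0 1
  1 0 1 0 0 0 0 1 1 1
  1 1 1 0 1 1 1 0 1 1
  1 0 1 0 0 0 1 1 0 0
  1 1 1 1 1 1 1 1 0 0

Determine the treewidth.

4

A width-4 tree decomposition is:
Bags: B1 = {1, 3, 6, 8, 10}  B2 = {2, 3, 6, 8, 10}  B3 = {1, 3, 7, 8, 10}  B4 = {2, 5, 6, 8, 10}  B5 = {1, 3, 7, 8, 9}  B6 = {2, 3, 4, 6, 10}
Tree: B1–B2, B1–B3, B2–B4, B3–B5, B2–B6
Every bag has size at most 5, so the width is 5 − 1 = 4 and tw(G) ≤ 4. For the lower bound, the 5 vertices {1, 3, 7, 8, 9} are pairwise adjacent, and any tree decomposition puts a clique entirely inside one bag — forcing width ≥ 4. Combining the bounds, tw(G) = 4.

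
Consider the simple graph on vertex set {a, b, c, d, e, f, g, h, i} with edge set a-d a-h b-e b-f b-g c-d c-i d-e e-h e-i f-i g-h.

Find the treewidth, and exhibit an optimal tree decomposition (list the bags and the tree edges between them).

Treewidth 3.
One optimal decomposition is:
Bags: B1 = {a, d, g, h}  B2 = {d, e, g, h}  B3 = {b, d, e, g}  B4 = {b, c, d, e}  B5 = {b, c, e, i}  B6 = {b, c, f, i}
Tree: B1–B2, B2–B3, B3–B4, B4–B5, B5–B6

Each bag holds 4 vertices, so the decomposition has width 3, which upper-bounds the treewidth. For the lower bound: the 4 vertex sets {a,g,h}, {d}, {e}, {b,c,f,i} are disjoint, each induces a connected subgraph, and every pair is joined by at least one edge of G. Contracting each set to a single vertex therefore yields K_{4} as a minor, and since treewidth is minor-monotone, tw(G) ≥ tw(K_{4}) = 3. Combining the bounds, tw(G) = 3.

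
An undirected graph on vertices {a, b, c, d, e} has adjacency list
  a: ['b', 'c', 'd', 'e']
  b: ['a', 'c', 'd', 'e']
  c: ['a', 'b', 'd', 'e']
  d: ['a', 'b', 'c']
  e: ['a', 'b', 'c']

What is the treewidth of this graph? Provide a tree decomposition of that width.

Treewidth 3.
One optimal decomposition is:
Bags: B1 = {a, b, c, e}  B2 = {a, b, c, d}
Tree: B1–B2

The largest bag has 4 vertices, giving width 3; this decomposition certifies tw(G) ≤ 3. On the other hand G contains the 4-clique {a, b, c, d}. A clique must lie in a single bag of any decomposition, so no decomposition can have width below 3. Therefore the treewidth is 3.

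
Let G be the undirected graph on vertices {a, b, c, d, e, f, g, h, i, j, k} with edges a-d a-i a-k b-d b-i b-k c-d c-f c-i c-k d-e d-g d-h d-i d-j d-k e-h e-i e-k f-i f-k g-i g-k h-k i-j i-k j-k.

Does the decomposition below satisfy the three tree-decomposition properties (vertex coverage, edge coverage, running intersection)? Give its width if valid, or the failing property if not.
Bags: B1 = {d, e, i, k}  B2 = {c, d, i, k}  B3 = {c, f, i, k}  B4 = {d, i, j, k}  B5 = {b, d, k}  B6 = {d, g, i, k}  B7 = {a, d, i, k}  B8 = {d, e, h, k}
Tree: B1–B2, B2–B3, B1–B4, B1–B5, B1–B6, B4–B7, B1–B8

No — edge (i,b) lies in no bag.

A tree decomposition must satisfy three properties: every vertex lies in some bag; for every edge, both endpoints lie together in some bag; and for every vertex, the bags containing it form a connected subtree. Here edge (i,b) lies in no bag, so the decomposition is invalid.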